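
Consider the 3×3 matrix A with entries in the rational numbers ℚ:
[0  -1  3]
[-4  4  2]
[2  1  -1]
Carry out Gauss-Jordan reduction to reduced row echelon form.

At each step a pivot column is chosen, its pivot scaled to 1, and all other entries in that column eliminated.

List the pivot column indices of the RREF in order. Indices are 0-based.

pivot(0,0): swap R0↔R1
pivot(0,0)=-4: scale R0 → (1, -1, -1/2)
  clear (2,0): R2 −= (2)R0 → (0, 3, 0)
pivot(1,1)=-1: scale R1 → (0, 1, -3)
  clear (0,1): R0 −= (-1)R1 → (1, 0, -7/2)
  clear (2,1): R2 −= (3)R1 → (0, 0, 9)
pivot(2,2)=9: scale R2 → (0, 0, 1)
  clear (0,2): R0 −= (-7/2)R2 → (1, 0, 0)
  clear (1,2): R1 −= (-3)R2 → (0, 1, 0)

pivot columns: 0, 1, 2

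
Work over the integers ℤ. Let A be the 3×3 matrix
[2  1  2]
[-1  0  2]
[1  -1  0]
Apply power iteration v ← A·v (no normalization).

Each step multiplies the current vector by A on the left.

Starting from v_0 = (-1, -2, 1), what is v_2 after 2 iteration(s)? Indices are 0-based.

v_2 = (1, 4, -5)

v_0 = (-1, -2, 1).
v_1 = A·v_0 = (-2, 3, 1).
v_2 = A·v_1 = (1, 4, -5).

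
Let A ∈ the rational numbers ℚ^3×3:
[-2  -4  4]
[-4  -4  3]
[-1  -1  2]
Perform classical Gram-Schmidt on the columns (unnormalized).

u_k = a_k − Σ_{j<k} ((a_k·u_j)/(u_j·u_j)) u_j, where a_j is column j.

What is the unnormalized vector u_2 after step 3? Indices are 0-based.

Step 1: u_0 = a_0 = (-2, -4, -1).
Step 2: u_1 = a_1 − (25/21)·u_0 = (-34/21, 16/21, 4/21).
Step 3: u_2 = a_2 − (-22/21)·u_0 − (-20/17)·u_1 = (0, -5/17, 20/17).

u_2 = (0, -5/17, 20/17)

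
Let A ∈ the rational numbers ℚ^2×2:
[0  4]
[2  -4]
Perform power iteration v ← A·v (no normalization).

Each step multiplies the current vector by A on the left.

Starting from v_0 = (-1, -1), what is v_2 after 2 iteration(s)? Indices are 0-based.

v_0 = (-1, -1).
v_1 = A·v_0 = (-4, 2).
v_2 = A·v_1 = (8, -16).

v_2 = (8, -16)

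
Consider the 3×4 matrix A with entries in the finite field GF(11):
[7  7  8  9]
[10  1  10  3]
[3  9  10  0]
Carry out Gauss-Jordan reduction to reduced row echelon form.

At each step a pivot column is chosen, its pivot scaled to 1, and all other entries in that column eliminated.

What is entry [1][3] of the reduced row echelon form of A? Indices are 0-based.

M[1][3] = 4

step 1: normalize row 0 (÷7) = (1, 1, 9, 6)
  row 1: subtract 10×row0 = (0, 2, 8, 9)
  row 2: subtract 3×row0 = (0, 6, 5, 4)
step 2: normalize row 1 (÷2) = (0, 1, 4, 10)
  row 0: subtract 1×row1 = (1, 0, 5, 7)
  row 2: subtract 6×row1 = (0, 0, 3, 10)
step 3: normalize row 2 (÷3) = (0, 0, 1, 7)
  row 0: subtract 5×row2 = (1, 0, 0, 5)
  row 1: subtract 4×row2 = (0, 1, 0, 4)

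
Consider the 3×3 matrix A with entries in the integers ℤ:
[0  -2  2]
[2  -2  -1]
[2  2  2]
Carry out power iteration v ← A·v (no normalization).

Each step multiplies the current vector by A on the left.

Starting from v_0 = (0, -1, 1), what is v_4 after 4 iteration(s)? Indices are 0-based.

v_4 = (108, 40, 20)

v_0 = (0, -1, 1).
v_1 = A·v_0 = (4, 1, 0).
v_2 = A·v_1 = (-2, 6, 10).
v_3 = A·v_2 = (8, -26, 28).
v_4 = A·v_3 = (108, 40, 20).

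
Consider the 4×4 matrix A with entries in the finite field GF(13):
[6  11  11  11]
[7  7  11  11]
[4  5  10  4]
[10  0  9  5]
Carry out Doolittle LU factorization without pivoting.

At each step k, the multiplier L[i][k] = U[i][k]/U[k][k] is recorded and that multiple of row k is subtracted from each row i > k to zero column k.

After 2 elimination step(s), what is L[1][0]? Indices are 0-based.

[col 0] pivot 6
  R1 -= 12*R0 → (0, 5, 9, 9)  (L[1][0] := 12)
  R2 -= 5*R0 → (0, 2, 7, 1)  (L[2][0] := 5)
  R3 -= 6*R0 → (0, 12, 8, 4)  (L[3][0] := 6)
[col 1] pivot 5
  R2 -= 3*R1 → (0, 0, 6, 0)  (L[2][1] := 3)
  R3 -= 5*R1 → (0, 0, 2, 11)  (L[3][1] := 5)

L[1][0] = 12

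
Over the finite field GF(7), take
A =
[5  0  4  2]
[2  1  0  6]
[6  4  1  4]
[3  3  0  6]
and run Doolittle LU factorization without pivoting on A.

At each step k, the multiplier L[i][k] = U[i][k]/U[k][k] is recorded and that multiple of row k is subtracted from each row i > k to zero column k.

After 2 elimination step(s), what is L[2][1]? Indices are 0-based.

Step 1: pivot at (0,0) is 5.
  row1 ← row1 − (6)·row0  ⇒  L[1][0]=6, U row1=(0, 1, 4, 1)
  row2 ← row2 − (4)·row0  ⇒  L[2][0]=4, U row2=(0, 4, 6, 3)
  row3 ← row3 − (2)·row0  ⇒  L[3][0]=2, U row3=(0, 3, 6, 2)
Step 2: pivot at (1,1) is 1.
  row2 ← row2 − (4)·row1  ⇒  L[2][1]=4, U row2=(0, 0, 4, 6)
  row3 ← row3 − (3)·row1  ⇒  L[3][1]=3, U row3=(0, 0, 1, 6)

L[2][1] = 4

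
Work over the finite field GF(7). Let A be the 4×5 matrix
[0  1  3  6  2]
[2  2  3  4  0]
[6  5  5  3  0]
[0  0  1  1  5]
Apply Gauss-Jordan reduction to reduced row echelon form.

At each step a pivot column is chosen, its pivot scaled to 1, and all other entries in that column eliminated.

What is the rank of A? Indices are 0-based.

rank = 4

[1] R0 <-> R1
[1] R0 /= 2  ⇒  (1, 1, 5, 2, 0)
     R2 -= 6·R0  ⇒  (0, 6, 3, 5, 0)
[2] R1 /= 1  ⇒  (0, 1, 3, 6, 2)
     R0 -= 1·R1  ⇒  (1, 0, 2, 3, 5)
     R2 -= 6·R1  ⇒  (0, 0, 6, 4, 2)
[3] R2 /= 6  ⇒  (0, 0, 1, 3, 5)
     R0 -= 2·R2  ⇒  (1, 0, 0, 4, 2)
     R1 -= 3·R2  ⇒  (0, 1, 0, 4, 1)
     R3 -= 1·R2  ⇒  (0, 0, 0, 5, 0)
[4] R3 /= 5  ⇒  (0, 0, 0, 1, 0)
     R0 -= 4·R3  ⇒  (1, 0, 0, 0, 2)
     R1 -= 4·R3  ⇒  (0, 1, 0, 0, 1)
     R2 -= 3·R3  ⇒  (0, 0, 1, 0, 5)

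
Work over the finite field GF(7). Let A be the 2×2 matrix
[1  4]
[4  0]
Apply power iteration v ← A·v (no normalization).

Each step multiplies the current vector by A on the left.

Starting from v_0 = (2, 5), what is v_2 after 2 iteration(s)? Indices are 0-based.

v_2 = (5, 4)

v_0 = (2, 5).
v_1 = A·v_0 = (1, 1).
v_2 = A·v_1 = (5, 4).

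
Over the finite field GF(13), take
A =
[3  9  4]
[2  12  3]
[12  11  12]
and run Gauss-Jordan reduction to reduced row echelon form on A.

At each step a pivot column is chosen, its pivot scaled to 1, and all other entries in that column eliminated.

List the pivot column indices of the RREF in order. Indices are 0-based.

pivot columns: 0, 1, 2

[1] R0 /= 3  ⇒  (1, 3, 10)
     R1 -= 2·R0  ⇒  (0, 6, 9)
     R2 -= 12·R0  ⇒  (0, 1, 9)
[2] R1 /= 6  ⇒  (0, 1, 8)
     R0 -= 3·R1  ⇒  (1, 0, 12)
     R2 -= 1·R1  ⇒  (0, 0, 1)
[3] R2 /= 1  ⇒  (0, 0, 1)
     R0 -= 12·R2  ⇒  (1, 0, 0)
     R1 -= 8·R2  ⇒  (0, 1, 0)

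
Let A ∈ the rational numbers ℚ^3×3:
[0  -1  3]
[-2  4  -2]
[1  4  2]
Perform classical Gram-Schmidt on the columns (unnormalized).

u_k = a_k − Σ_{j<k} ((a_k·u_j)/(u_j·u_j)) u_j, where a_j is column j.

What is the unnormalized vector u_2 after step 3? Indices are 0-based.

Step 1: u_0 = a_0 = (0, -2, 1).
Step 2: u_1 = a_1 − (-4/5)·u_0 = (-1, 12/5, 24/5).
Step 3: u_2 = a_2 − (6/5)·u_0 − (9/149)·u_1 = (456/149, 38/149, 76/149).

u_2 = (456/149, 38/149, 76/149)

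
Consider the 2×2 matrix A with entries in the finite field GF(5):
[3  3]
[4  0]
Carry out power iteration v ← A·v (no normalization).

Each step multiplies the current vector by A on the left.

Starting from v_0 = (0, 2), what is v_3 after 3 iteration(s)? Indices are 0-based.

v_3 = (1, 2)

v_0 = (0, 2).
v_1 = A·v_0 = (1, 0).
v_2 = A·v_1 = (3, 4).
v_3 = A·v_2 = (1, 2).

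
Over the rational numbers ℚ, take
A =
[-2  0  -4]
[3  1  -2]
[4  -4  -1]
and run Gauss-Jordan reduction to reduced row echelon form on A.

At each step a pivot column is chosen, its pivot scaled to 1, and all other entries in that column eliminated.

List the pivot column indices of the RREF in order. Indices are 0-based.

pivot columns: 0, 1, 2

step 1: normalize row 0 (÷-2) = (1, 0, 2)
  row 1: subtract 3×row0 = (0, 1, -8)
  row 2: subtract 4×row0 = (0, -4, -9)
step 2: normalize row 1 (÷1) = (0, 1, -8)
  row 2: subtract -4×row1 = (0, 0, -41)
step 3: normalize row 2 (÷-41) = (0, 0, 1)
  row 0: subtract 2×row2 = (1, 0, 0)
  row 1: subtract -8×row2 = (0, 1, 0)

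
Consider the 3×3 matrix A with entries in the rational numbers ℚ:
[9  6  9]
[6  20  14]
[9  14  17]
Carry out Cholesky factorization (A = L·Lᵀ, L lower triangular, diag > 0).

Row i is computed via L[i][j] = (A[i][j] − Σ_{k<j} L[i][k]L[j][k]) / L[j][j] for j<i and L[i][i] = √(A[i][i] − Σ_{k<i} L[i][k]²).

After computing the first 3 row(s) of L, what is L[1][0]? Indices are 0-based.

L[1][0] = 2

Step 1: L[0][0] = √(9) = 3.
  L[1][0] = (6) / L[0][0] = 2.
Step 2: L[1][1] = √(16) = 4.
  L[2][0] = (9) / L[0][0] = 3.
  L[2][1] = (8) / L[1][1] = 2.
Step 3: L[2][2] = √(4) = 2.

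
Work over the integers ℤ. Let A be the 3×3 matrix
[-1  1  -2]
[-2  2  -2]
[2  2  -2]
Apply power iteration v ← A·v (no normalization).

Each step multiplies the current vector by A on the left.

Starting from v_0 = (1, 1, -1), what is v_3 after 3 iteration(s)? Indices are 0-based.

v_3 = (8, 8, -40)

v_0 = (1, 1, -1).
v_1 = A·v_0 = (2, 2, 6).
v_2 = A·v_1 = (-12, -12, -4).
v_3 = A·v_2 = (8, 8, -40).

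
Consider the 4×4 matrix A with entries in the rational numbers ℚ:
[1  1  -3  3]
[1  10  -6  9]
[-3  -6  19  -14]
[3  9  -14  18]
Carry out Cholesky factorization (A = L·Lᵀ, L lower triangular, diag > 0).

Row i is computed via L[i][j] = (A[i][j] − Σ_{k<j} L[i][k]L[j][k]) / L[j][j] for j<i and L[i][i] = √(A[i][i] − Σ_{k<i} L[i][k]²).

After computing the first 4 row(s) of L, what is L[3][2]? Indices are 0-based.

Step 1: L[0][0] = √(1) = 1.
  L[1][0] = (1) / L[0][0] = 1.
Step 2: L[1][1] = √(9) = 3.
  L[2][0] = (-3) / L[0][0] = -3.
  L[2][1] = (-3) / L[1][1] = -1.
Step 3: L[2][2] = √(9) = 3.
  L[3][0] = (3) / L[0][0] = 3.
  L[3][1] = (6) / L[1][1] = 2.
  L[3][2] = (-3) / L[2][2] = -1.
Step 4: L[3][3] = √(4) = 2.

L[3][2] = -1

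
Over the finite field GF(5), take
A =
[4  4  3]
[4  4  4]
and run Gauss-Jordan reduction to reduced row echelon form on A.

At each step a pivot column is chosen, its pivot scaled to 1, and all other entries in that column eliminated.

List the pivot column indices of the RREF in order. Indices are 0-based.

[1] R0 /= 4  ⇒  (1, 1, 2)
     R1 -= 4·R0  ⇒  (0, 0, 1)
column 1 empty below row 1
[2] R1 /= 1  ⇒  (0, 0, 1)
     R0 -= 2·R1  ⇒  (1, 1, 0)

pivot columns: 0, 2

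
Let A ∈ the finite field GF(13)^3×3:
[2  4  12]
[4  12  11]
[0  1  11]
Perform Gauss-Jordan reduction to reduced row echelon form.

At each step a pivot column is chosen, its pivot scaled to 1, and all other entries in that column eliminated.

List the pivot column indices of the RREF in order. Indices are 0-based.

pivot columns: 0, 1, 2

pivot(0,0)=2: scale R0 → (1, 2, 6)
  clear (1,0): R1 −= (4)R0 → (0, 4, 0)
pivot(1,1)=4: scale R1 → (0, 1, 0)
  clear (0,1): R0 −= (2)R1 → (1, 0, 6)
  clear (2,1): R2 −= (1)R1 → (0, 0, 11)
pivot(2,2)=11: scale R2 → (0, 0, 1)
  clear (0,2): R0 −= (6)R2 → (1, 0, 0)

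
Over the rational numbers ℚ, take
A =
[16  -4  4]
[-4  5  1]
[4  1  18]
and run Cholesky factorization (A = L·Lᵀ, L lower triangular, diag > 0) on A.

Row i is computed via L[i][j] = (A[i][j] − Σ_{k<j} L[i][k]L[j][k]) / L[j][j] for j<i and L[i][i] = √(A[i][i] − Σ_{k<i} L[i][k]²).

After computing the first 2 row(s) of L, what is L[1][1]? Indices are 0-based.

Step 1: L[0][0] = √(16) = 4.
  L[1][0] = (-4) / L[0][0] = -1.
Step 2: L[1][1] = √(4) = 2.

L[1][1] = 2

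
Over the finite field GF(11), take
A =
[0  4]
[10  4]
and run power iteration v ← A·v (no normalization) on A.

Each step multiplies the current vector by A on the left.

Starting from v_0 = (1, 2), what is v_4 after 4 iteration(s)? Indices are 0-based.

v_4 = (10, 7)

v_0 = (1, 2).
v_1 = A·v_0 = (8, 7).
v_2 = A·v_1 = (6, 9).
v_3 = A·v_2 = (3, 8).
v_4 = A·v_3 = (10, 7).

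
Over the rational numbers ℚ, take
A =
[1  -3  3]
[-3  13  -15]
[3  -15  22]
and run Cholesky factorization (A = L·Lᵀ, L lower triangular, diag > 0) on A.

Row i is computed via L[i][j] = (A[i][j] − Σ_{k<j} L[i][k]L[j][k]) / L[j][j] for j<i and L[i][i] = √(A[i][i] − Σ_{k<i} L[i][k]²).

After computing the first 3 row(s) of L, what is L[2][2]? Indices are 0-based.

L[2][2] = 2

Step 1: L[0][0] = √(1) = 1.
  L[1][0] = (-3) / L[0][0] = -3.
Step 2: L[1][1] = √(4) = 2.
  L[2][0] = (3) / L[0][0] = 3.
  L[2][1] = (-6) / L[1][1] = -3.
Step 3: L[2][2] = √(4) = 2.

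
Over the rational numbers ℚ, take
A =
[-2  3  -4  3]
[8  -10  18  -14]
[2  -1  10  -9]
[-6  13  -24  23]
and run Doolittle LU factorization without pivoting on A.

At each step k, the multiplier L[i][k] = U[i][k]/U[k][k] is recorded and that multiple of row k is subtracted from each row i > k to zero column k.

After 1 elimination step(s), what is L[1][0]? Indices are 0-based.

L[1][0] = -4

[col 0] pivot -2
  R1 -= -4*R0 → (0, 2, 2, -2)  (L[1][0] := -4)
  R2 -= -1*R0 → (0, 2, 6, -6)  (L[2][0] := -1)
  R3 -= 3*R0 → (0, 4, -12, 14)  (L[3][0] := 3)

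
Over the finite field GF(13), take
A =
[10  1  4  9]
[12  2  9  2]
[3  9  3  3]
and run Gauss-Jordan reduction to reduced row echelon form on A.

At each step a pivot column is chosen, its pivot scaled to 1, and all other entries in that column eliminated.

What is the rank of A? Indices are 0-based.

pivot(0,0)=10: scale R0 → (1, 4, 3, 10)
  clear (1,0): R1 −= (12)R0 → (0, 6, 12, 12)
  clear (2,0): R2 −= (3)R0 → (0, 10, 7, 12)
pivot(1,1)=6: scale R1 → (0, 1, 2, 2)
  clear (0,1): R0 −= (4)R1 → (1, 0, 8, 2)
  clear (2,1): R2 −= (10)R1 → (0, 0, 0, 5)
col 2: no nonzero at/below row 2; advance.
pivot(2,3)=5: scale R2 → (0, 0, 0, 1)
  clear (0,3): R0 −= (2)R2 → (1, 0, 8, 0)
  clear (1,3): R1 −= (2)R2 → (0, 1, 2, 0)

rank = 3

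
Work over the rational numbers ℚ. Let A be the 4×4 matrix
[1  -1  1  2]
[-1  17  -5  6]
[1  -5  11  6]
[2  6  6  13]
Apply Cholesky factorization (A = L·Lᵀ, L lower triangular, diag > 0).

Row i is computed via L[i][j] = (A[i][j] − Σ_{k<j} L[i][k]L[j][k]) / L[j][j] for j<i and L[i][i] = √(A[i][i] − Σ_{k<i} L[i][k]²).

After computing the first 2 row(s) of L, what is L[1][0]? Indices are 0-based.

L[1][0] = -1

Step 1: L[0][0] = √(1) = 1.
  L[1][0] = (-1) / L[0][0] = -1.
Step 2: L[1][1] = √(16) = 4.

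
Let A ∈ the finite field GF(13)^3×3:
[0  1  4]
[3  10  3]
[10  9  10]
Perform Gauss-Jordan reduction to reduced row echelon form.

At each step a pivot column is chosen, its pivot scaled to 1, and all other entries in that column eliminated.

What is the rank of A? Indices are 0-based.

step 1: exchange rows 0,1
step 1: normalize row 0 (÷3) = (1, 12, 1)
  row 2: subtract 10×row0 = (0, 6, 0)
step 2: normalize row 1 (÷1) = (0, 1, 4)
  row 0: subtract 12×row1 = (1, 0, 5)
  row 2: subtract 6×row1 = (0, 0, 2)
step 3: normalize row 2 (÷2) = (0, 0, 1)
  row 0: subtract 5×row2 = (1, 0, 0)
  row 1: subtract 4×row2 = (0, 1, 0)

rank = 3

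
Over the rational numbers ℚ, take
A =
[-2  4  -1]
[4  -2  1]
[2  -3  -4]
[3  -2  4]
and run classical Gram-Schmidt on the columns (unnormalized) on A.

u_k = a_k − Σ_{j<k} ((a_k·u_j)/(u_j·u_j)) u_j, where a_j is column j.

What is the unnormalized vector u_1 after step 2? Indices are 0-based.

Step 1: u_0 = a_0 = (-2, 4, 2, 3).
Step 2: u_1 = a_1 − (-28/33)·u_0 = (76/33, 46/33, -43/33, 6/11).

u_1 = (76/33, 46/33, -43/33, 6/11)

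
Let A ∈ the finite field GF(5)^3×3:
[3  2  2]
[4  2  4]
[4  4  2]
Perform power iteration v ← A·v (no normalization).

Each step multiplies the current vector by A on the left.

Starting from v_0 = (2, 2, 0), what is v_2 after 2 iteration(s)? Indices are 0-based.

v_2 = (1, 3, 0)

v_0 = (2, 2, 0).
v_1 = A·v_0 = (0, 2, 1).
v_2 = A·v_1 = (1, 3, 0).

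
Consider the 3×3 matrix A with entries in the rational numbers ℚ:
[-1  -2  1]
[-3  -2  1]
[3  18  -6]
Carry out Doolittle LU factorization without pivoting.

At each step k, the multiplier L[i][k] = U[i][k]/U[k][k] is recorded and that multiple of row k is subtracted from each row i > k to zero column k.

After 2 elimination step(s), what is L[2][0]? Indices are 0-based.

Step 1: pivot at (0,0) is -1.
  row1 ← row1 − (3)·row0  ⇒  L[1][0]=3, U row1=(0, 4, -2)
  row2 ← row2 − (-3)·row0  ⇒  L[2][0]=-3, U row2=(0, 12, -3)
Step 2: pivot at (1,1) is 4.
  row2 ← row2 − (3)·row1  ⇒  L[2][1]=3, U row2=(0, 0, 3)

L[2][0] = -3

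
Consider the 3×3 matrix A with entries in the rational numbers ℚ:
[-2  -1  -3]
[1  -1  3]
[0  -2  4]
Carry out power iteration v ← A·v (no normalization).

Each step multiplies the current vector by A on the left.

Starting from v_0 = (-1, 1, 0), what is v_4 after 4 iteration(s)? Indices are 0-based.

v_0 = (-1, 1, 0).
v_1 = A·v_0 = (1, -2, -2).
v_2 = A·v_1 = (6, -3, -4).
v_3 = A·v_2 = (3, -3, -10).
v_4 = A·v_3 = (27, -24, -34).

v_4 = (27, -24, -34)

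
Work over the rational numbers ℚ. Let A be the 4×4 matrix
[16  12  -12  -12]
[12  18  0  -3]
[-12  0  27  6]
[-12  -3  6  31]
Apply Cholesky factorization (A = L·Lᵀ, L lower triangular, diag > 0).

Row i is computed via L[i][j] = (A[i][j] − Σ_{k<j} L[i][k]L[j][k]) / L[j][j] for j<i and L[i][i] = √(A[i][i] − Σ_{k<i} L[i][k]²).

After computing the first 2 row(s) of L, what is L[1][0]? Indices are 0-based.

Step 1: L[0][0] = √(16) = 4.
  L[1][0] = (12) / L[0][0] = 3.
Step 2: L[1][1] = √(9) = 3.

L[1][0] = 3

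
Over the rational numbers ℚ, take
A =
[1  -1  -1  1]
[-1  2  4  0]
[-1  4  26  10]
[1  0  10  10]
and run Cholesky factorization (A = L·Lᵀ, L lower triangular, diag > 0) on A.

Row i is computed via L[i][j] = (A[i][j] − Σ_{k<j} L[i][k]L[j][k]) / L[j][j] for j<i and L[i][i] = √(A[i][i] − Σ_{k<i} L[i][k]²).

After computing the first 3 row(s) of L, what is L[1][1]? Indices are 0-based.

Step 1: L[0][0] = √(1) = 1.
  L[1][0] = (-1) / L[0][0] = -1.
Step 2: L[1][1] = √(1) = 1.
  L[2][0] = (-1) / L[0][0] = -1.
  L[2][1] = (3) / L[1][1] = 3.
Step 3: L[2][2] = √(16) = 4.

L[1][1] = 1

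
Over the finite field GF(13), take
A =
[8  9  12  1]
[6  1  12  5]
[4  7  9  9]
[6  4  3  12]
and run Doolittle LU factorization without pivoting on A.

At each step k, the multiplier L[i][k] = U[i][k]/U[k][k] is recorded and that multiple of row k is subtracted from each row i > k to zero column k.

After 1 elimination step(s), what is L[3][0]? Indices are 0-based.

Step 1: pivot at (0,0) is 8.
  row1 ← row1 − (4)·row0  ⇒  L[1][0]=4, U row1=(0, 4, 3, 1)
  row2 ← row2 − (7)·row0  ⇒  L[2][0]=7, U row2=(0, 9, 3, 2)
  row3 ← row3 − (4)·row0  ⇒  L[3][0]=4, U row3=(0, 7, 7, 8)

L[3][0] = 4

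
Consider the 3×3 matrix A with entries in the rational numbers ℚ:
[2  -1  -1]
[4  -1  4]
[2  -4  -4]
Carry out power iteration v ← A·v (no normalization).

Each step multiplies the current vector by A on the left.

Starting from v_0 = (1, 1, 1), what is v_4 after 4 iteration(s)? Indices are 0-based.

v_4 = (-83, 673, -530)

v_0 = (1, 1, 1).
v_1 = A·v_0 = (0, 7, -6).
v_2 = A·v_1 = (-1, -31, -4).
v_3 = A·v_2 = (33, 11, 138).
v_4 = A·v_3 = (-83, 673, -530).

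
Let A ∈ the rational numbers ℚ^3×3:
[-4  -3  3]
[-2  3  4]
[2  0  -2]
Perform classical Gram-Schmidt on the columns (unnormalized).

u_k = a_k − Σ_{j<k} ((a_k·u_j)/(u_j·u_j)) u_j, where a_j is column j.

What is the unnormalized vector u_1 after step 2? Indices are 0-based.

Step 1: u_0 = a_0 = (-4, -2, 2).
Step 2: u_1 = a_1 − (1/4)·u_0 = (-2, 7/2, -1/2).

u_1 = (-2, 7/2, -1/2)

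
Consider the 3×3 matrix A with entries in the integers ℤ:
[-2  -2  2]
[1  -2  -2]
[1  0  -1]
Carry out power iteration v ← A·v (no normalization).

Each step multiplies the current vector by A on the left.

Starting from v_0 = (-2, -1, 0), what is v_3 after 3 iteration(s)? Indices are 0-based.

v_3 = (28, -52, -24)

v_0 = (-2, -1, 0).
v_1 = A·v_0 = (6, 0, -2).
v_2 = A·v_1 = (-16, 10, 8).
v_3 = A·v_2 = (28, -52, -24).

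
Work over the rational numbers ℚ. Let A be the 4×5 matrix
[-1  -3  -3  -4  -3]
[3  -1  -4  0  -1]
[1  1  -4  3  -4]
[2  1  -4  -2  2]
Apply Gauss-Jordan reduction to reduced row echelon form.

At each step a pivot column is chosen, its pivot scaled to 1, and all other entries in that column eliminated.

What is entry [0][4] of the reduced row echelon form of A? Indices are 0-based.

M[0][4] = 17/15

pivot(0,0)=-1: scale R0 → (1, 3, 3, 4, 3)
  clear (1,0): R1 −= (3)R0 → (0, -10, -13, -12, -10)
  clear (2,0): R2 −= (1)R0 → (0, -2, -7, -1, -7)
  clear (3,0): R3 −= (2)R0 → (0, -5, -10, -10, -4)
pivot(1,1)=-10: scale R1 → (0, 1, 13/10, 6/5, 1)
  clear (0,1): R0 −= (3)R1 → (1, 0, -9/10, 2/5, 0)
  clear (2,1): R2 −= (-2)R1 → (0, 0, -22/5, 7/5, -5)
  clear (3,1): R3 −= (-5)R1 → (0, 0, -7/2, -4, 1)
pivot(2,2)=-22/5: scale R2 → (0, 0, 1, -7/22, 25/22)
  clear (0,2): R0 −= (-9/10)R2 → (1, 0, 0, 5/44, 45/44)
  clear (1,2): R1 −= (13/10)R2 → (0, 1, 0, 71/44, -21/44)
  clear (3,2): R3 −= (-7/2)R2 → (0, 0, 0, -225/44, 219/44)
pivot(3,3)=-225/44: scale R3 → (0, 0, 0, 1, -73/75)
  clear (0,3): R0 −= (5/44)R3 → (1, 0, 0, 0, 17/15)
  clear (1,3): R1 −= (71/44)R3 → (0, 1, 0, 0, 82/75)
  clear (2,3): R2 −= (-7/22)R3 → (0, 0, 1, 0, 62/75)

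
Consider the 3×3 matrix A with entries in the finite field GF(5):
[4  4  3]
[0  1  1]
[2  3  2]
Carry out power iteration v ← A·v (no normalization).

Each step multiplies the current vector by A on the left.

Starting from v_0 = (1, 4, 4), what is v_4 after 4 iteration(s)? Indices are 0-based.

v_0 = (1, 4, 4).
v_1 = A·v_0 = (2, 3, 2).
v_2 = A·v_1 = (1, 0, 2).
v_3 = A·v_2 = (0, 2, 1).
v_4 = A·v_3 = (1, 3, 3).

v_4 = (1, 3, 3)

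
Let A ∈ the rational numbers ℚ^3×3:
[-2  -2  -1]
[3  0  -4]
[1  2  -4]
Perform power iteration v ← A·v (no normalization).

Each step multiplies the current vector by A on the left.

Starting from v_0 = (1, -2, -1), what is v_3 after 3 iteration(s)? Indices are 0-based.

v_0 = (1, -2, -1).
v_1 = A·v_0 = (3, 7, 1).
v_2 = A·v_1 = (-21, 5, 13).
v_3 = A·v_2 = (19, -115, -63).

v_3 = (19, -115, -63)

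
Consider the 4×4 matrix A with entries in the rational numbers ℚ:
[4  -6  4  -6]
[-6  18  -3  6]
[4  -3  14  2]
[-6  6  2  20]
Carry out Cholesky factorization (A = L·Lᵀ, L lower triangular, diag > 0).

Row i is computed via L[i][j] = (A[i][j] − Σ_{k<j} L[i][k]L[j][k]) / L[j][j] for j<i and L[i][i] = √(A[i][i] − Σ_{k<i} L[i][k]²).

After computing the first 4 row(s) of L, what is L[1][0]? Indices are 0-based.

Step 1: L[0][0] = √(4) = 2.
  L[1][0] = (-6) / L[0][0] = -3.
Step 2: L[1][1] = √(9) = 3.
  L[2][0] = (4) / L[0][0] = 2.
  L[2][1] = (3) / L[1][1] = 1.
Step 3: L[2][2] = √(9) = 3.
  L[3][0] = (-6) / L[0][0] = -3.
  L[3][1] = (-3) / L[1][1] = -1.
  L[3][2] = (9) / L[2][2] = 3.
Step 4: L[3][3] = √(1) = 1.

L[1][0] = -3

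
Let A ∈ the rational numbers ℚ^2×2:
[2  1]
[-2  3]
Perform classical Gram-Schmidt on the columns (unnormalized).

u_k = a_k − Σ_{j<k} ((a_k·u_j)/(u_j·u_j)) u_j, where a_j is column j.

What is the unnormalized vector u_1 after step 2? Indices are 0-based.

Step 1: u_0 = a_0 = (2, -2).
Step 2: u_1 = a_1 − (-1/2)·u_0 = (2, 2).

u_1 = (2, 2)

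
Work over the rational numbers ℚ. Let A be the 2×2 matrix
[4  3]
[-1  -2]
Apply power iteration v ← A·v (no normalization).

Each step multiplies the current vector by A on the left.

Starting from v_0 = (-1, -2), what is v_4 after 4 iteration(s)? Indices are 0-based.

v_0 = (-1, -2).
v_1 = A·v_0 = (-10, 5).
v_2 = A·v_1 = (-25, 0).
v_3 = A·v_2 = (-100, 25).
v_4 = A·v_3 = (-325, 50).

v_4 = (-325, 50)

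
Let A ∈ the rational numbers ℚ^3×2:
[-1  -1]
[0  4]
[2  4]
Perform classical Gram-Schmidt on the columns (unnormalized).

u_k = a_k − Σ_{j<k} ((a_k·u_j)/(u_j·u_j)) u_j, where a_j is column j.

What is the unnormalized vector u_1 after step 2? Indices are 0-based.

Step 1: u_0 = a_0 = (-1, 0, 2).
Step 2: u_1 = a_1 − (9/5)·u_0 = (4/5, 4, 2/5).

u_1 = (4/5, 4, 2/5)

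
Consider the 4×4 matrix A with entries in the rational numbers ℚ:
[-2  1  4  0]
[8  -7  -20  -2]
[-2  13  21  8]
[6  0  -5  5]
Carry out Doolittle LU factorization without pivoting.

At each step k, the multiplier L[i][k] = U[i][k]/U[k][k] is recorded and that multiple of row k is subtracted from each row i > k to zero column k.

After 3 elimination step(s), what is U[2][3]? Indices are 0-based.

k=0: U[0][0]=-2
  eliminate (1,0): mult=-4, new row 1: (0, -3, -4, -2); set L[1][0]=-4
  eliminate (2,0): mult=1, new row 2: (0, 12, 17, 8); set L[2][0]=1
  eliminate (3,0): mult=-3, new row 3: (0, 3, 7, 5); set L[3][0]=-3
k=1: U[1][1]=-3
  eliminate (2,1): mult=-4, new row 2: (0, 0, 1, 0); set L[2][1]=-4
  eliminate (3,1): mult=-1, new row 3: (0, 0, 3, 3); set L[3][1]=-1
k=2: U[2][2]=1
  eliminate (3,2): mult=3, new row 3: (0, 0, 0, 3); set L[3][2]=3

U[2][3] = 0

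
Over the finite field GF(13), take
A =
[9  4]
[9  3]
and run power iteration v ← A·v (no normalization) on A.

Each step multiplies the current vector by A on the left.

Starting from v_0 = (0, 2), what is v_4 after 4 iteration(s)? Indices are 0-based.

v_4 = (4, 1)

v_0 = (0, 2).
v_1 = A·v_0 = (8, 6).
v_2 = A·v_1 = (5, 12).
v_3 = A·v_2 = (2, 3).
v_4 = A·v_3 = (4, 1).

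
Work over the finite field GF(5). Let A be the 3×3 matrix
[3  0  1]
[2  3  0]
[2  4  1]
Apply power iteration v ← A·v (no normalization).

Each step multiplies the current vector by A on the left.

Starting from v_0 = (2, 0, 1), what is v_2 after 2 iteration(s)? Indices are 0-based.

v_2 = (1, 1, 0)

v_0 = (2, 0, 1).
v_1 = A·v_0 = (2, 4, 0).
v_2 = A·v_1 = (1, 1, 0).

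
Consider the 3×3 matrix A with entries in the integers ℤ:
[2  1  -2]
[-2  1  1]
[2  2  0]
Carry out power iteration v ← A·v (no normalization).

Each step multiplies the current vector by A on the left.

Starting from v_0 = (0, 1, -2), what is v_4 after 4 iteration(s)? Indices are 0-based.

v_4 = (-25, 11, -52)

v_0 = (0, 1, -2).
v_1 = A·v_0 = (5, -1, 2).
v_2 = A·v_1 = (5, -9, 8).
v_3 = A·v_2 = (-15, -11, -8).
v_4 = A·v_3 = (-25, 11, -52).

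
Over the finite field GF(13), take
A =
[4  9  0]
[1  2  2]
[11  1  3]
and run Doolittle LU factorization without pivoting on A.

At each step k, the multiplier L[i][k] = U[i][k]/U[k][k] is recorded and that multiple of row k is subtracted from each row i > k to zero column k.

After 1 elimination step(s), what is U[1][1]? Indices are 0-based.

U[1][1] = 3

k=0: U[0][0]=4
  eliminate (1,0): mult=10, new row 1: (0, 3, 2); set L[1][0]=10
  eliminate (2,0): mult=6, new row 2: (0, 12, 3); set L[2][0]=6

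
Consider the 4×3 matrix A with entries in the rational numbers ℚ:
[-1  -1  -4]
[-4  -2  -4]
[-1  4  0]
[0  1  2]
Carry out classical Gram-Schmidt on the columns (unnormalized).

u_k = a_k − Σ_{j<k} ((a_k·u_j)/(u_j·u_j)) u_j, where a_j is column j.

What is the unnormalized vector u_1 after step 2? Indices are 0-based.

Step 1: u_0 = a_0 = (-1, -4, -1, 0).
Step 2: u_1 = a_1 − (5/18)·u_0 = (-13/18, -8/9, 77/18, 1).

u_1 = (-13/18, -8/9, 77/18, 1)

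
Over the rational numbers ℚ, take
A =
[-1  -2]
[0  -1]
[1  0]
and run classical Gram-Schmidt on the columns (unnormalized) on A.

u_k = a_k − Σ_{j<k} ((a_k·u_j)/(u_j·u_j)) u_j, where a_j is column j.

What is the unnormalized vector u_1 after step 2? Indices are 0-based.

Step 1: u_0 = a_0 = (-1, 0, 1).
Step 2: u_1 = a_1 − (1)·u_0 = (-1, -1, -1).

u_1 = (-1, -1, -1)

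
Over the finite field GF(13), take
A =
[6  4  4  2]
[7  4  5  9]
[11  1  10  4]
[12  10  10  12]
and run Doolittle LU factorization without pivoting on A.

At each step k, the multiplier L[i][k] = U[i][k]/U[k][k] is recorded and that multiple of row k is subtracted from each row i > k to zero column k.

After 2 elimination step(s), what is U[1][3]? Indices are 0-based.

Step 1: pivot at (0,0) is 6.
  row1 ← row1 − (12)·row0  ⇒  L[1][0]=12, U row1=(0, 8, 9, 11)
  row2 ← row2 − (4)·row0  ⇒  L[2][0]=4, U row2=(0, 11, 7, 9)
  row3 ← row3 − (2)·row0  ⇒  L[3][0]=2, U row3=(0, 2, 2, 8)
Step 2: pivot at (1,1) is 8.
  row2 ← row2 − (3)·row1  ⇒  L[2][1]=3, U row2=(0, 0, 6, 2)
  row3 ← row3 − (10)·row1  ⇒  L[3][1]=10, U row3=(0, 0, 3, 2)

U[1][3] = 11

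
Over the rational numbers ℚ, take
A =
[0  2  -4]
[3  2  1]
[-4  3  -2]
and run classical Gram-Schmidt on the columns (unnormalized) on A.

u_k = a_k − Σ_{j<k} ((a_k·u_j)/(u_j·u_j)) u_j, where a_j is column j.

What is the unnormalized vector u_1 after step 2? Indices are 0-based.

u_1 = (2, 68/25, 51/25)

Step 1: u_0 = a_0 = (0, 3, -4).
Step 2: u_1 = a_1 − (-6/25)·u_0 = (2, 68/25, 51/25).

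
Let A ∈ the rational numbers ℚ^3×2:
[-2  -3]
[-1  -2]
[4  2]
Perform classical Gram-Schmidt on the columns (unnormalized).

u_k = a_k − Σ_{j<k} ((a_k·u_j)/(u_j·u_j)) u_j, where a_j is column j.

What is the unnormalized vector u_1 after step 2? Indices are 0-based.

Step 1: u_0 = a_0 = (-2, -1, 4).
Step 2: u_1 = a_1 − (16/21)·u_0 = (-31/21, -26/21, -22/21).

u_1 = (-31/21, -26/21, -22/21)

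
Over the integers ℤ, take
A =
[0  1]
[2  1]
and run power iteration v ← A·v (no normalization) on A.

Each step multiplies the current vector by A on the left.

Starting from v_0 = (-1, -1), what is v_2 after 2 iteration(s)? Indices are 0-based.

v_2 = (-3, -5)

v_0 = (-1, -1).
v_1 = A·v_0 = (-1, -3).
v_2 = A·v_1 = (-3, -5).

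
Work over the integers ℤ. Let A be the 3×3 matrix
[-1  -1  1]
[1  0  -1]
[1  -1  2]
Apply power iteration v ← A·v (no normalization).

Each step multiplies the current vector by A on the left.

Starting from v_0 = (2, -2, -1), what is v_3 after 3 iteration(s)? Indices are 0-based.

v_0 = (2, -2, -1).
v_1 = A·v_0 = (-1, 3, 2).
v_2 = A·v_1 = (0, -3, 0).
v_3 = A·v_2 = (3, 0, 3).

v_3 = (3, 0, 3)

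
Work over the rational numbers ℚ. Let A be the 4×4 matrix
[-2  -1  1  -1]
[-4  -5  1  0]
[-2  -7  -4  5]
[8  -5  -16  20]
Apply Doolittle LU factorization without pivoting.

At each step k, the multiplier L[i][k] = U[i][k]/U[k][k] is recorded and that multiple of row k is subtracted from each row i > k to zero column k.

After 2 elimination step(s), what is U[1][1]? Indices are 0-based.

k=0: U[0][0]=-2
  eliminate (1,0): mult=2, new row 1: (0, -3, -1, 2); set L[1][0]=2
  eliminate (2,0): mult=1, new row 2: (0, -6, -5, 6); set L[2][0]=1
  eliminate (3,0): mult=-4, new row 3: (0, -9, -12, 16); set L[3][0]=-4
k=1: U[1][1]=-3
  eliminate (2,1): mult=2, new row 2: (0, 0, -3, 2); set L[2][1]=2
  eliminate (3,1): mult=3, new row 3: (0, 0, -9, 10); set L[3][1]=3

U[1][1] = -3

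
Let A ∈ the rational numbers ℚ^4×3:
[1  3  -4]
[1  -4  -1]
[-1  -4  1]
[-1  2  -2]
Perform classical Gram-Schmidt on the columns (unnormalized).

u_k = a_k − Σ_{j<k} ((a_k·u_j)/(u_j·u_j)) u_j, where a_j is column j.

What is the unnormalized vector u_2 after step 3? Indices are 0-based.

Step 1: u_0 = a_0 = (1, 1, -1, -1).
Step 2: u_1 = a_1 − (1/4)·u_0 = (11/4, -17/4, -15/4, 9/4).
Step 3: u_2 = a_2 − (-1)·u_0 − (-60/179)·u_1 = (-372/179, -255/179, -225/179, -402/179).

u_2 = (-372/179, -255/179, -225/179, -402/179)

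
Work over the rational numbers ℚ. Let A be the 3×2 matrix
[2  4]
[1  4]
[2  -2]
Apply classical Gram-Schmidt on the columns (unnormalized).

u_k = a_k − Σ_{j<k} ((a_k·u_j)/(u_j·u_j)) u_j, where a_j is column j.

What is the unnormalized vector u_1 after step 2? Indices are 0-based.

Step 1: u_0 = a_0 = (2, 1, 2).
Step 2: u_1 = a_1 − (8/9)·u_0 = (20/9, 28/9, -34/9).

u_1 = (20/9, 28/9, -34/9)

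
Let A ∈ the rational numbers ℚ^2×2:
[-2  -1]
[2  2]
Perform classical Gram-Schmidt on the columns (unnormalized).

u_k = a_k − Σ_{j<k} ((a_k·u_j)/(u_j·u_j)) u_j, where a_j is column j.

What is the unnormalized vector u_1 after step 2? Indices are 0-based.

u_1 = (1/2, 1/2)

Step 1: u_0 = a_0 = (-2, 2).
Step 2: u_1 = a_1 − (3/4)·u_0 = (1/2, 1/2).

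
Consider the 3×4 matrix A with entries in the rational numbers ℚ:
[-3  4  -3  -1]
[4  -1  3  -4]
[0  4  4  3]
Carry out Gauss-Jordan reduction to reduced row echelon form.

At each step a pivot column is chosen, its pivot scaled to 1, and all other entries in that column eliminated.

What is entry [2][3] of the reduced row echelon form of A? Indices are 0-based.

[1] R0 /= -3  ⇒  (1, -4/3, 1, 1/3)
     R1 -= 4·R0  ⇒  (0, 13/3, -1, -16/3)
[2] R1 /= 13/3  ⇒  (0, 1, -3/13, -16/13)
     R0 -= -4/3·R1  ⇒  (1, 0, 9/13, -17/13)
     R2 -= 4·R1  ⇒  (0, 0, 64/13, 103/13)
[3] R2 /= 64/13  ⇒  (0, 0, 1, 103/64)
     R0 -= 9/13·R2  ⇒  (1, 0, 0, -155/64)
     R1 -= -3/13·R2  ⇒  (0, 1, 0, -55/64)

M[2][3] = 103/64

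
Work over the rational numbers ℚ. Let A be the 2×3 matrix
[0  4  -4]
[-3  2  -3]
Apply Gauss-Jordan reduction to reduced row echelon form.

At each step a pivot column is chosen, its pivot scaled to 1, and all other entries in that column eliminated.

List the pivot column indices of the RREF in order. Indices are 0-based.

pivot columns: 0, 1

[1] R0 <-> R1
[1] R0 /= -3  ⇒  (1, -2/3, 1)
[2] R1 /= 4  ⇒  (0, 1, -1)
     R0 -= -2/3·R1  ⇒  (1, 0, 1/3)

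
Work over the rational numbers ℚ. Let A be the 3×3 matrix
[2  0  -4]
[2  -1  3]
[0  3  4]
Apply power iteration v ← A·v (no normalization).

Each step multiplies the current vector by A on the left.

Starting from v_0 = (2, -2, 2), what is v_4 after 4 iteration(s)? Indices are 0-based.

v_4 = (-952, -128, 878)

v_0 = (2, -2, 2).
v_1 = A·v_0 = (-4, 12, 2).
v_2 = A·v_1 = (-16, -14, 44).
v_3 = A·v_2 = (-208, 114, 134).
v_4 = A·v_3 = (-952, -128, 878).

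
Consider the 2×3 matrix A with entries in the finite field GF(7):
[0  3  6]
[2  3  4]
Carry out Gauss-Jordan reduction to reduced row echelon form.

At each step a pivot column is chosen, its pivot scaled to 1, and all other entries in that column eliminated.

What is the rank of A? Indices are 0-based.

[1] R0 <-> R1
[1] R0 /= 2  ⇒  (1, 5, 2)
[2] R1 /= 3  ⇒  (0, 1, 2)
     R0 -= 5·R1  ⇒  (1, 0, 6)

rank = 2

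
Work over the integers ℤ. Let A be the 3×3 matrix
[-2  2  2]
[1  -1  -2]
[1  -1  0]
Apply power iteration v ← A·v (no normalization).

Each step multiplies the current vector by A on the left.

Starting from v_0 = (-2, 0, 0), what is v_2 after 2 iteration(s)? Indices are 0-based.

v_2 = (-16, 10, 6)

v_0 = (-2, 0, 0).
v_1 = A·v_0 = (4, -2, -2).
v_2 = A·v_1 = (-16, 10, 6).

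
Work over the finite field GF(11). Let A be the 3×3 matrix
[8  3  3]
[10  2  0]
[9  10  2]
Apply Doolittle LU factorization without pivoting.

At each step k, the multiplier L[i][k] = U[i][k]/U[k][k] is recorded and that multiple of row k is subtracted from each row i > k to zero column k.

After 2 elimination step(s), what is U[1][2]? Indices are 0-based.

Step 1: pivot at (0,0) is 8.
  row1 ← row1 − (4)·row0  ⇒  L[1][0]=4, U row1=(0, 1, 10)
  row2 ← row2 − (8)·row0  ⇒  L[2][0]=8, U row2=(0, 8, 0)
Step 2: pivot at (1,1) is 1.
  row2 ← row2 − (8)·row1  ⇒  L[2][1]=8, U row2=(0, 0, 8)

U[1][2] = 10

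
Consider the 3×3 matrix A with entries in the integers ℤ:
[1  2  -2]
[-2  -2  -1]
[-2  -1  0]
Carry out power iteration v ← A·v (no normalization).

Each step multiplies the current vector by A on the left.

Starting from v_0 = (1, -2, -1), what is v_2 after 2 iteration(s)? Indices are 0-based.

v_0 = (1, -2, -1).
v_1 = A·v_0 = (-1, 3, 0).
v_2 = A·v_1 = (5, -4, -1).

v_2 = (5, -4, -1)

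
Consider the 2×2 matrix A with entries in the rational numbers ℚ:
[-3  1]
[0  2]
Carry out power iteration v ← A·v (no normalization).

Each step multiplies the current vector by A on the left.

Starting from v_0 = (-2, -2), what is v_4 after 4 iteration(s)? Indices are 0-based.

v_4 = (-136, -32)

v_0 = (-2, -2).
v_1 = A·v_0 = (4, -4).
v_2 = A·v_1 = (-16, -8).
v_3 = A·v_2 = (40, -16).
v_4 = A·v_3 = (-136, -32).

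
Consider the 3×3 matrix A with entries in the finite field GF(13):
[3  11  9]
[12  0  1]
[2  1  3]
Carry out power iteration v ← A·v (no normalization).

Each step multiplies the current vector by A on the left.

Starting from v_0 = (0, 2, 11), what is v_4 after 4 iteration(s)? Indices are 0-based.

v_4 = (7, 6, 10)

v_0 = (0, 2, 11).
v_1 = A·v_0 = (4, 11, 9).
v_2 = A·v_1 = (6, 5, 7).
v_3 = A·v_2 = (6, 1, 12).
v_4 = A·v_3 = (7, 6, 10).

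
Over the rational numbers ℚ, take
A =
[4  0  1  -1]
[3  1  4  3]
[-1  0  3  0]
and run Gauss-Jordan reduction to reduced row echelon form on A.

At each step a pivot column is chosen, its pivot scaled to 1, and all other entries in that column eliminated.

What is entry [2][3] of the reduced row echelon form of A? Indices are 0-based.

M[2][3] = -1/13

pivot(0,0)=4: scale R0 → (1, 0, 1/4, -1/4)
  clear (1,0): R1 −= (3)R0 → (0, 1, 13/4, 15/4)
  clear (2,0): R2 −= (-1)R0 → (0, 0, 13/4, -1/4)
pivot(1,1)=1: scale R1 → (0, 1, 13/4, 15/4)
pivot(2,2)=13/4: scale R2 → (0, 0, 1, -1/13)
  clear (0,2): R0 −= (1/4)R2 → (1, 0, 0, -3/13)
  clear (1,2): R1 −= (13/4)R2 → (0, 1, 0, 4)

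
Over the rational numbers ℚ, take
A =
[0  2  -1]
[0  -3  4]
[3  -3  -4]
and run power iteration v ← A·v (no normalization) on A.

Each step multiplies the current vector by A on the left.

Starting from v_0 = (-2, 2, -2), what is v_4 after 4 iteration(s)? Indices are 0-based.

v_0 = (-2, 2, -2).
v_1 = A·v_0 = (6, -14, -4).
v_2 = A·v_1 = (-24, 26, 76).
v_3 = A·v_2 = (-24, 226, -454).
v_4 = A·v_3 = (906, -2494, 1066).

v_4 = (906, -2494, 1066)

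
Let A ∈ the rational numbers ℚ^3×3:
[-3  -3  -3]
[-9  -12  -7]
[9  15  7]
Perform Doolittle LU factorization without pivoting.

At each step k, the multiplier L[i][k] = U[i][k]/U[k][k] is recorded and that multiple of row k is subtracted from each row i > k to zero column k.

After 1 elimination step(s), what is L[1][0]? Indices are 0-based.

k=0: U[0][0]=-3
  eliminate (1,0): mult=3, new row 1: (0, -3, 2); set L[1][0]=3
  eliminate (2,0): mult=-3, new row 2: (0, 6, -2); set L[2][0]=-3

L[1][0] = 3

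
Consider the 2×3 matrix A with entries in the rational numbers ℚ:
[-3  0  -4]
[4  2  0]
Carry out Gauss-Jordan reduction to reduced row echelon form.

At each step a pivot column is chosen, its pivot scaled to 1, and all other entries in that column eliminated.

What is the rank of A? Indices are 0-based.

rank = 2

pivot(0,0)=-3: scale R0 → (1, 0, 4/3)
  clear (1,0): R1 −= (4)R0 → (0, 2, -16/3)
pivot(1,1)=2: scale R1 → (0, 1, -8/3)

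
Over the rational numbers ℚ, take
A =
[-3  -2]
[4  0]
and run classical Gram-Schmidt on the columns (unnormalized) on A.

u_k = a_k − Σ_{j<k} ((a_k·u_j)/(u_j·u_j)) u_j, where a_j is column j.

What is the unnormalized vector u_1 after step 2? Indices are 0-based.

u_1 = (-32/25, -24/25)

Step 1: u_0 = a_0 = (-3, 4).
Step 2: u_1 = a_1 − (6/25)·u_0 = (-32/25, -24/25).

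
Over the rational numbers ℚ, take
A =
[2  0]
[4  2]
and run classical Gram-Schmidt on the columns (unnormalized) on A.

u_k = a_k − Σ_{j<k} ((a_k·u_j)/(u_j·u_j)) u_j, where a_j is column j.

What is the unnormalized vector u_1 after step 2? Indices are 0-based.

u_1 = (-4/5, 2/5)

Step 1: u_0 = a_0 = (2, 4).
Step 2: u_1 = a_1 − (2/5)·u_0 = (-4/5, 2/5).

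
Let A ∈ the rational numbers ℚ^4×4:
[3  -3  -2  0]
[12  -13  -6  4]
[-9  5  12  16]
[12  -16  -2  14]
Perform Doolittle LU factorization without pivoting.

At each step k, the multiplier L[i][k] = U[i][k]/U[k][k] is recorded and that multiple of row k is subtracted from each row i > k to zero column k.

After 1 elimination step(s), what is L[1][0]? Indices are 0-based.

L[1][0] = 4

Step 1: pivot at (0,0) is 3.
  row1 ← row1 − (4)·row0  ⇒  L[1][0]=4, U row1=(0, -1, 2, 4)
  row2 ← row2 − (-3)·row0  ⇒  L[2][0]=-3, U row2=(0, -4, 6, 16)
  row3 ← row3 − (4)·row0  ⇒  L[3][0]=4, U row3=(0, -4, 6, 14)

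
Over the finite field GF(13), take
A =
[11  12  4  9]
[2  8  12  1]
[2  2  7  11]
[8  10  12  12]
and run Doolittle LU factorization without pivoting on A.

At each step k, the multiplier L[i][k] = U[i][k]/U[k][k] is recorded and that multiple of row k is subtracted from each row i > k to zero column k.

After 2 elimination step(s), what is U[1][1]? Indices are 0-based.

Step 1: pivot at (0,0) is 11.
  row1 ← row1 − (12)·row0  ⇒  L[1][0]=12, U row1=(0, 7, 3, 10)
  row2 ← row2 − (12)·row0  ⇒  L[2][0]=12, U row2=(0, 1, 11, 7)
  row3 ← row3 − (9)·row0  ⇒  L[3][0]=9, U row3=(0, 6, 2, 9)
Step 2: pivot at (1,1) is 7.
  row2 ← row2 − (2)·row1  ⇒  L[2][1]=2, U row2=(0, 0, 5, 0)
  row3 ← row3 − (12)·row1  ⇒  L[3][1]=12, U row3=(0, 0, 5, 6)

U[1][1] = 7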